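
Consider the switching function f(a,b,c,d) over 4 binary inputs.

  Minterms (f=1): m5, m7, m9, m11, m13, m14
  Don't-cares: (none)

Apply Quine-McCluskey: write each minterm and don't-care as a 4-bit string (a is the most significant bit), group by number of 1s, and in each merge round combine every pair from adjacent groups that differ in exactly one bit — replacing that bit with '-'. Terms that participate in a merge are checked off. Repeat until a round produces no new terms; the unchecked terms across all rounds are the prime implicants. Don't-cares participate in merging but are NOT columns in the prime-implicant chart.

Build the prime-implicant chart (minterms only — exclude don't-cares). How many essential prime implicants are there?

size-2^0 implicants → 0101(✓)  0111(✓)  1001(✓)  1011(✓)  1101(✓)  1110
size-2^1 implicants → -101  01-1  1-01  10-1
Unchecked terms (primes): -101, 01-1, 1-01, 10-1, 1110
Minterm coverage:
  m5 ⊆ -101,01-1
  m7 ⊆ 01-1 [E]
  m9 ⊆ 1-01,10-1
  m11 ⊆ 10-1 [E]
  m13 ⊆ -101,1-01
  m14 ⊆ 1110 [E]
E = {01-1, 10-1, 1110}

3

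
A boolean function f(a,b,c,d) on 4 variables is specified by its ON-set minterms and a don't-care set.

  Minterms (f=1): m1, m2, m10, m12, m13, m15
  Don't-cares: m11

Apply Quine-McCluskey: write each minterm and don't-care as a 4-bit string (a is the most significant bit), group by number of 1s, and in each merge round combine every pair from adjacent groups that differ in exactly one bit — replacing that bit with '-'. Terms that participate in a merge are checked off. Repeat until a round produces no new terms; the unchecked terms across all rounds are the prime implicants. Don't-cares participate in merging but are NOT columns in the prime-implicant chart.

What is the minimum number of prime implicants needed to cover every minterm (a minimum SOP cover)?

4

[col 0] 0001, 0010*, 1010*, 1011*, 1100*, 1101*, 1111*
[col 1] -010, 1-11, 101-, 11-1, 110-
Prime implicants: -010, 0001, 1-11, 101-, 11-1, 110-
PI chart (minterm → PIs covering it):
  1 | 0001  (sole → essential)
  2 | -010  (sole → essential)
  10 | -010,101-
  12 | 110-  (sole → essential)
  13 | 11-1,110-
  15 | 1-11,11-1
Essential prime implicants: -010, 0001, 110-
Petrick residual → 1-11
Minimum SOP uses 4 PIs: b'cd' + a'b'c'd + acd + abc'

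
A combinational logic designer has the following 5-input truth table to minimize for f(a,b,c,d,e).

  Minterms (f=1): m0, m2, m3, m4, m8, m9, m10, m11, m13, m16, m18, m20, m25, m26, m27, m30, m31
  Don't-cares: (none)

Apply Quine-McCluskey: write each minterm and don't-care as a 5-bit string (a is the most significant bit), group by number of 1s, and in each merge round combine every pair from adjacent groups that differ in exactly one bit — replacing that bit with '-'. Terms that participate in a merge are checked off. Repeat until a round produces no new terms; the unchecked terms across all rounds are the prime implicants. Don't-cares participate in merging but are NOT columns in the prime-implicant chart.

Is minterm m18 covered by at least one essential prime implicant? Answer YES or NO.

NO

[col 0] 00000*, 00010*, 00011*, 00100*, 01000*, 01001*, 01010*, 01011*, 01101*, 10000*, 10010*, 10100*, 11001*, 11010*, 11011*, 11110*, 11111*
[col 1] -0000*, -0010*, -0100*, -1001*, -1010*, -1011*, 0-000*, 0-010*, 0-011*, 00-00*, 000-0*, 0001-*, 01-01, 010-0*, 010-1*, 0100-*, 0101-*, 1-010*, 10-00*, 100-0*, 11-10*, 11-11*, 110-1*, 1101-*, 1111-*
[col 2] --010, -0-00, -00-0, -10-1, -101-, 0-0-0, 0-01-, 010--, 11-1-
Prime implicants: --010, -0-00, -00-0, -10-1, -101-, 0-0-0, 0-01-, 01-01, 010--, 11-1-
PI chart (minterm → PIs covering it):
  0 | -0-00,-00-0,0-0-0
  2 | --010,-00-0,0-0-0,0-01-
  3 | 0-01-  (sole → essential)
  4 | -0-00  (sole → essential)
  8 | 0-0-0,010--
  9 | -10-1,01-01,010--
  10 | --010,-101-,0-0-0,0-01-,010--
  11 | -10-1,-101-,0-01-,010--
  13 | 01-01  (sole → essential)
  16 | -0-00,-00-0
  18 | --010,-00-0
  20 | -0-00  (sole → essential)
  25 | -10-1  (sole → essential)
  26 | --010,-101-,11-1-
  27 | -10-1,-101-,11-1-
  30 | 11-1-  (sole → essential)
  31 | 11-1-  (sole → essential)
Essential prime implicants: -0-00, -10-1, 0-01-, 01-01, 11-1-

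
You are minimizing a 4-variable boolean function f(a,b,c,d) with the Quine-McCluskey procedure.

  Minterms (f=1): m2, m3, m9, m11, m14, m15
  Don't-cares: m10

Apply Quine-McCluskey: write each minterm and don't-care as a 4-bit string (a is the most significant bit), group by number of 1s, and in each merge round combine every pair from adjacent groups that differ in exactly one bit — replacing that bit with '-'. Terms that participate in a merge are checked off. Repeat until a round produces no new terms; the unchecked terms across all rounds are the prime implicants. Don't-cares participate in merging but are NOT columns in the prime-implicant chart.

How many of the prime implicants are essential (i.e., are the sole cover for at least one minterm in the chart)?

[col 0] 0010*, 0011*, 1001*, 1010*, 1011*, 1110*, 1111*
[col 1] -010*, -011*, 001-*, 1-10*, 1-11*, 10-1, 101-*, 111-*
[col 2] -01-, 1-1-
Prime implicants: -01-, 1-1-, 10-1
PI chart (minterm → PIs covering it):
  2 | -01-  (sole → essential)
  3 | -01-  (sole → essential)
  9 | 10-1  (sole → essential)
  11 | -01-,1-1-,10-1
  14 | 1-1-  (sole → essential)
  15 | 1-1-  (sole → essential)
Essential prime implicants: -01-, 1-1-, 10-1

3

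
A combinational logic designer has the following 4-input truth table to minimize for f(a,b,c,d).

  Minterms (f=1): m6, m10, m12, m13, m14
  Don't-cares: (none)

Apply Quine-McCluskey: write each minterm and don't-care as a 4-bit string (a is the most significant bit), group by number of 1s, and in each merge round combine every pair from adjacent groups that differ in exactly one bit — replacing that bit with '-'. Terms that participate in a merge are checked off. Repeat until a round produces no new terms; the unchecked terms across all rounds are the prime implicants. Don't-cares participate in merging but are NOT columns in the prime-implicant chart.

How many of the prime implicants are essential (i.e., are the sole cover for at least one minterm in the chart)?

3

[col 0] 0110*, 1010*, 1100*, 1101*, 1110*
[col 1] -110, 1-10, 11-0, 110-
Prime implicants: -110, 1-10, 11-0, 110-
PI chart (minterm → PIs covering it):
  6 | -110  (sole → essential)
  10 | 1-10  (sole → essential)
  12 | 11-0,110-
  13 | 110-  (sole → essential)
  14 | -110,1-10,11-0
Essential prime implicants: -110, 1-10, 110-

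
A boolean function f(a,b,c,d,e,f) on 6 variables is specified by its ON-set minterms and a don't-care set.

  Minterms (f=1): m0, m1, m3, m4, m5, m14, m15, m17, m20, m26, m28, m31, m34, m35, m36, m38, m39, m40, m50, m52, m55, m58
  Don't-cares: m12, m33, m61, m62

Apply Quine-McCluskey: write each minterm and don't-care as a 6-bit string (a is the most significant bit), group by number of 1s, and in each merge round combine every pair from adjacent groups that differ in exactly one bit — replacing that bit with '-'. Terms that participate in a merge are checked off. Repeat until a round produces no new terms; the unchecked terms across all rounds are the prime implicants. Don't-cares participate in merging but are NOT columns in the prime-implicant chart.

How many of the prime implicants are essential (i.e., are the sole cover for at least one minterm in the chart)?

9

[col 0] 000000*, 000001*, 000011*, 000100*, 000101*, 001100*, 001110*, 001111*, 010001*, 010100*, 011010*, 011100*, 011111*, 100001*, 100010*, 100011*, 100100*, 100110*, 100111*, 101000, 110010*, 110100*, 110111*, 111010*, 111101, 111110*
[col 1] -00001*, -00011*, -00100*, -10100*, -11010, 0-0001, 0-0100*, 0-1100*, 0-1111, 00-100*, 000-00*, 000-01*, 0000-1*, 00000-*, 00010-*, 0011-0, 00111-, 01-100*, 1-0010, 1-0100*, 1-0111, 100-10*, 100-11*, 1000-1*, 10001-*, 1001-0, 10011-*, 11-010, 111-10
[col 2] --0100, -000-1, 0--100, 000-0-, 100-1-
Prime implicants: --0100, -000-1, -11010, 0--100, 0-0001, 0-1111, 000-0-, 0011-0, 00111-, 1-0010, 1-0111, 100-1-, 1001-0, 101000, 11-010, 111-10, 111101
PI chart (minterm → PIs covering it):
  0 | 000-0-  (sole → essential)
  1 | -000-1,0-0001,000-0-
  3 | -000-1  (sole → essential)
  4 | --0100,0--100,000-0-
  5 | 000-0-  (sole → essential)
  14 | 0011-0,00111-
  15 | 0-1111,00111-
  17 | 0-0001  (sole → essential)
  20 | --0100,0--100
  26 | -11010  (sole → essential)
  28 | 0--100  (sole → essential)
  31 | 0-1111  (sole → essential)
  34 | 1-0010,100-1-
  35 | -000-1,100-1-
  36 | --0100,1001-0
  38 | 100-1-,1001-0
  39 | 1-0111,100-1-
  40 | 101000  (sole → essential)
  50 | 1-0010,11-010
  52 | --0100  (sole → essential)
  55 | 1-0111  (sole → essential)
  58 | -11010,11-010,111-10
Essential prime implicants: --0100, -000-1, -11010, 0--100, 0-0001, 0-1111, 000-0-, 1-0111, 101000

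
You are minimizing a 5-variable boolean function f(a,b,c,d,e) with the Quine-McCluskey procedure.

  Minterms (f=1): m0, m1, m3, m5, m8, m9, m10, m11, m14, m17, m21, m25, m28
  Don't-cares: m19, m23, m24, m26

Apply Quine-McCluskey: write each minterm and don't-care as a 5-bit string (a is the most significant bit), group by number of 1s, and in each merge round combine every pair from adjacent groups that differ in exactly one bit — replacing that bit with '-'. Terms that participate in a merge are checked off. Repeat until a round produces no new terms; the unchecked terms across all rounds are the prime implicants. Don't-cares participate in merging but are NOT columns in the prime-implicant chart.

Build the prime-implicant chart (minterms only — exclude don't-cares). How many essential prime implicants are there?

4

[col 0] 00000*, 00001*, 00011*, 00101*, 01000*, 01001*, 01010*, 01011*, 01110*, 10001*, 10011*, 10101*, 10111*, 11000*, 11001*, 11010*, 11100*
[col 1] -0001*, -0011*, -0101*, -1000*, -1001*, -1010*, 0-000*, 0-001*, 0-011*, 00-01*, 000-1*, 0000-*, 01-10, 010-0*, 010-1*, 0100-*, 0101-*, 1-001*, 10-01*, 10-11*, 100-1*, 101-1*, 11-00, 110-0*, 1100-*
[col 2] --001, -0-01, -00-1, -10-0, -100-, 0-0-1, 0-00-, 010--, 10--1
Prime implicants: --001, -0-01, -00-1, -10-0, -100-, 0-0-1, 0-00-, 01-10, 010--, 10--1, 11-00
PI chart (minterm → PIs covering it):
  0 | 0-00-  (sole → essential)
  1 | --001,-0-01,-00-1,0-0-1,0-00-
  3 | -00-1,0-0-1
  5 | -0-01  (sole → essential)
  8 | -10-0,-100-,0-00-,010--
  9 | --001,-100-,0-0-1,0-00-,010--
  10 | -10-0,01-10,010--
  11 | 0-0-1,010--
  14 | 01-10  (sole → essential)
  17 | --001,-0-01,-00-1,10--1
  21 | -0-01,10--1
  25 | --001,-100-
  28 | 11-00  (sole → essential)
Essential prime implicants: -0-01, 0-00-, 01-10, 11-00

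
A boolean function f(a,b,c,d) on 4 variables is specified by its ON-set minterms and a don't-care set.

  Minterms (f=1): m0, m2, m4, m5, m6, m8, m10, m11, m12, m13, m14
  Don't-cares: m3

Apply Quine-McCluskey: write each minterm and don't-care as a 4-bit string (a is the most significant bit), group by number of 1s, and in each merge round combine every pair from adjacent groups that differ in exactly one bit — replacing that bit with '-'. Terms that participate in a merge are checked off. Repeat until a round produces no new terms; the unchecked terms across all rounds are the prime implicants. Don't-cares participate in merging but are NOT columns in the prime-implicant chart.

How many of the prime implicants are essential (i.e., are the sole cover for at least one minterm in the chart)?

3

Round 0: 0000✓ 0010✓ 0011✓ 0100✓ 0101✓ 0110✓ 1000✓ 1010✓ 1011✓ 1100✓ 1101✓ 1110✓
Round 1: -000✓ -010✓ -011✓ -100✓ -101✓ -110✓ 0-00✓ 0-10✓ 00-0✓ 001-✓ 01-0✓ 010-✓ 1-00✓ 1-10✓ 10-0✓ 101-✓ 11-0✓ 110-✓
Round 2: --00✓ --10✓ -0-0✓ -01- -1-0✓ -10- 0--0✓ 1--0✓
Round 3: ---0
PIs = {---0, -01-, -10-}
Coverage chart:
  m0: ---0 ←essential
  m2: ---0,-01-
  m4: ---0,-10-
  m5: -10- ←essential
  m6: ---0 ←essential
  m8: ---0 ←essential
  m10: ---0,-01-
  m11: -01- ←essential
  m12: ---0,-10-
  m13: -10- ←essential
  m14: ---0 ←essential
Essential: ---0, -01-, -10-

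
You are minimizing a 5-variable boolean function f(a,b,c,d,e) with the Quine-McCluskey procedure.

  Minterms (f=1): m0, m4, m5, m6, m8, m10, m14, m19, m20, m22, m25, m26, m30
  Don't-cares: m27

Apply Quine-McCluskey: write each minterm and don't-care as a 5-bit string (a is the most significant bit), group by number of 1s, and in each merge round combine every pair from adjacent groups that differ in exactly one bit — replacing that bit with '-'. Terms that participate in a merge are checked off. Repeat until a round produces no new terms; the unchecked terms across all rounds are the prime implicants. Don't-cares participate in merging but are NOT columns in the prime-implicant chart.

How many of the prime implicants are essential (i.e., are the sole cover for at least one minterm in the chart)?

4

size-2^0 implicants → 00000(✓)  00100(✓)  00101(✓)  00110(✓)  01000(✓)  01010(✓)  01110(✓)  10011(✓)  10100(✓)  10110(✓)  11001(✓)  11010(✓)  11011(✓)  11110(✓)
size-2^1 implicants → -0100(✓)  -0110(✓)  -1010(✓)  -1110(✓)  0-000  0-110(✓)  00-00  001-0(✓)  0010-  01-10(✓)  010-0  1-011  1-110(✓)  101-0(✓)  11-10(✓)  110-1  1101-
size-2^2 implicants → --110  -01-0  -1-10
Unchecked terms (primes): --110, -01-0, -1-10, 0-000, 00-00, 0010-, 010-0, 1-011, 110-1, 1101-
Minterm coverage:
  m0 ⊆ 0-000,00-00
  m4 ⊆ -01-0,00-00,0010-
  m5 ⊆ 0010- [E]
  m6 ⊆ --110,-01-0
  m8 ⊆ 0-000,010-0
  m10 ⊆ -1-10,010-0
  m14 ⊆ --110,-1-10
  m19 ⊆ 1-011 [E]
  m20 ⊆ -01-0 [E]
  m22 ⊆ --110,-01-0
  m25 ⊆ 110-1 [E]
  m26 ⊆ -1-10,1101-
  m30 ⊆ --110,-1-10
E = {-01-0, 0010-, 1-011, 110-1}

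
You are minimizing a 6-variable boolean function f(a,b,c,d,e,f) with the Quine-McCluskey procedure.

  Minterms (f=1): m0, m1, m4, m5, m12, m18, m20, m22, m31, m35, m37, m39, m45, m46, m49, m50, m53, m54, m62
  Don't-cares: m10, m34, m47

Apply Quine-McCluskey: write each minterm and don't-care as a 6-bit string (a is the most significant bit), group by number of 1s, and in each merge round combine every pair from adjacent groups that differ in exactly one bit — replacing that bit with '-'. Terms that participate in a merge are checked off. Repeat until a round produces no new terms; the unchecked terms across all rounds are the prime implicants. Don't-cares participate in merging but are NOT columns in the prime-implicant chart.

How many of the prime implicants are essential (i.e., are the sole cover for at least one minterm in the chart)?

6

size-2^0 implicants → 000000(✓)  000001(✓)  000100(✓)  000101(✓)  001010  001100(✓)  010010(✓)  010100(✓)  010110(✓)  011111  100010(✓)  100011(✓)  100101(✓)  100111(✓)  101101(✓)  101110(✓)  101111(✓)  110001(✓)  110010(✓)  110101(✓)  110110(✓)  111110(✓)
size-2^1 implicants → -00101  -10010(✓)  -10110(✓)  0-0100  00-100  000-00(✓)  000-01(✓)  00000-(✓)  00010-(✓)  010-10(✓)  0101-0  1-0010  1-0101  1-1110  10-101(✓)  10-111(✓)  100-11  10001-  1001-1(✓)  1011-1(✓)  10111-  11-110  110-01  110-10(✓)
size-2^2 implicants → -10-10  000-0-  10-1-1
Unchecked terms (primes): -00101, -10-10, 0-0100, 00-100, 000-0-, 001010, 0101-0, 011111, 1-0010, 1-0101, 1-1110, 10-1-1, 100-11, 10001-, 10111-, 11-110, 110-01
Minterm coverage:
  m0 ⊆ 000-0- [E]
  m1 ⊆ 000-0- [E]
  m4 ⊆ 0-0100,00-100,000-0-
  m5 ⊆ -00101,000-0-
  m12 ⊆ 00-100 [E]
  m18 ⊆ -10-10 [E]
  m20 ⊆ 0-0100,0101-0
  m22 ⊆ -10-10,0101-0
  m31 ⊆ 011111 [E]
  m35 ⊆ 100-11,10001-
  m37 ⊆ -00101,1-0101,10-1-1
  m39 ⊆ 10-1-1,100-11
  m45 ⊆ 10-1-1 [E]
  m46 ⊆ 1-1110,10111-
  m49 ⊆ 110-01 [E]
  m50 ⊆ -10-10,1-0010
  m53 ⊆ 1-0101,110-01
  m54 ⊆ -10-10,11-110
  m62 ⊆ 1-1110,11-110
E = {-10-10, 00-100, 000-0-, 011111, 10-1-1, 110-01}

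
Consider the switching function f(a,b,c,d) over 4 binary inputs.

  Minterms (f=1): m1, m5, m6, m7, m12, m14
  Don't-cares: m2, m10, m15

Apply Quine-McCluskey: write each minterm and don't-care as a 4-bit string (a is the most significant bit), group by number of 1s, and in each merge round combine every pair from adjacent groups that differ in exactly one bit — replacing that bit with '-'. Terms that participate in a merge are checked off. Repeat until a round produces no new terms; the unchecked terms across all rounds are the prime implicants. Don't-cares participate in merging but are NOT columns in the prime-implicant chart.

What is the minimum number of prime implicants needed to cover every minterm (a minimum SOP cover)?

3

size-2^0 implicants → 0001(✓)  0010(✓)  0101(✓)  0110(✓)  0111(✓)  1010(✓)  1100(✓)  1110(✓)  1111(✓)
size-2^1 implicants → -010(✓)  -110(✓)  -111(✓)  0-01  0-10(✓)  01-1  011-(✓)  1-10(✓)  11-0  111-(✓)
size-2^2 implicants → --10  -11-
Unchecked terms (primes): --10, -11-, 0-01, 01-1, 11-0
Minterm coverage:
  m1 ⊆ 0-01 [E]
  m5 ⊆ 0-01,01-1
  m6 ⊆ --10,-11-
  m7 ⊆ -11-,01-1
  m12 ⊆ 11-0 [E]
  m14 ⊆ --10,-11-,11-0
E = {0-01, 11-0}
Petrick residual → -11-
Cover = bc + a'c'd + abd'  |cover|=3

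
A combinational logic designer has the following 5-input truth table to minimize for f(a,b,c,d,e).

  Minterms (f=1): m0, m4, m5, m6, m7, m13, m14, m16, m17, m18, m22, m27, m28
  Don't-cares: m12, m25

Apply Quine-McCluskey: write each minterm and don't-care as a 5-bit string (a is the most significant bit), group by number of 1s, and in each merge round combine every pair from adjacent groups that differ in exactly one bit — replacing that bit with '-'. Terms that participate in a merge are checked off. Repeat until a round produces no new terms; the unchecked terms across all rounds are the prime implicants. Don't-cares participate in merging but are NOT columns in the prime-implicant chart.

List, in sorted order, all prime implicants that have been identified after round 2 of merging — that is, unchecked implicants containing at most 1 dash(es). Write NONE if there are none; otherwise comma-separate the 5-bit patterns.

[col 0] 00000*, 00100*, 00101*, 00110*, 00111*, 01100*, 01101*, 01110*, 10000*, 10001*, 10010*, 10110*, 11001*, 11011*, 11100*
[col 1] -0000, -0110, -1100, 0-100*, 0-101*, 0-110*, 00-00, 001-0*, 001-1*, 0010-*, 0011-*, 011-0*, 0110-*, 1-001, 10-10, 100-0, 1000-, 110-1
[col 2] 0-1-0, 0-10-, 001--
Prime implicants: -0000, -0110, -1100, 0-1-0, 0-10-, 00-00, 001--, 1-001, 10-10, 100-0, 1000-, 110-1

-0000, -0110, -1100, 00-00, 1-001, 10-10, 100-0, 1000-, 110-1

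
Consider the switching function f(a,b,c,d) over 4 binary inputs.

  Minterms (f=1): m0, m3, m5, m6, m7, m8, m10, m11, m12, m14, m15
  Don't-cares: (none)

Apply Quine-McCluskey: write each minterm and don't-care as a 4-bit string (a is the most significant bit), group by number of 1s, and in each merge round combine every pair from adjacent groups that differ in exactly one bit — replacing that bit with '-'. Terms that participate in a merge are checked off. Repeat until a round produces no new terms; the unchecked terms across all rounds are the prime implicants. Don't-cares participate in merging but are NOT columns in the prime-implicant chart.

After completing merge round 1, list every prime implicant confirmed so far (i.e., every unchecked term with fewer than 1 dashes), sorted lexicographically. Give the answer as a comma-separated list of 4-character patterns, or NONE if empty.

NONE

size-2^0 implicants → 0000(✓)  0011(✓)  0101(✓)  0110(✓)  0111(✓)  1000(✓)  1010(✓)  1011(✓)  1100(✓)  1110(✓)  1111(✓)
size-2^1 implicants → -000  -011(✓)  -110(✓)  -111(✓)  0-11(✓)  01-1  011-(✓)  1-00(✓)  1-10(✓)  1-11(✓)  10-0(✓)  101-(✓)  11-0(✓)  111-(✓)
size-2^2 implicants → --11  -11-  1--0  1-1-
Unchecked terms (primes): --11, -000, -11-, 01-1, 1--0, 1-1-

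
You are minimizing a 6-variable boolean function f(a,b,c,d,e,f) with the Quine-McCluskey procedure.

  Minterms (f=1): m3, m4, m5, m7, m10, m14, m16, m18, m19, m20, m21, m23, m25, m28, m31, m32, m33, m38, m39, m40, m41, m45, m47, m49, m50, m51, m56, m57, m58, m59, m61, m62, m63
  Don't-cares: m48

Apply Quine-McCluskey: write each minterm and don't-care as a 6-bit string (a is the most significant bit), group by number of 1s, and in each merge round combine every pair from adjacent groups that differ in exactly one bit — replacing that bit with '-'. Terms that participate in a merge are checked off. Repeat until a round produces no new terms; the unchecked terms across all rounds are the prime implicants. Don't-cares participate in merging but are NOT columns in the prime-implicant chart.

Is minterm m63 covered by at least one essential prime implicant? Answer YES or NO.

YES

Round 0: 000011✓ 000100✓ 000101✓ 000111✓ 001010✓ 001110✓ 010000✓ 010010✓ 010011✓ 010100✓ 010101✓ 010111✓ 011001✓ 011100✓ 011111✓ 100000✓ 100001✓ 100110✓ 100111✓ 101000✓ 101001✓ 101101✓ 101111✓ 110000✓ 110001✓ 110010✓ 110011✓ 111000✓ 111001✓ 111010✓ 111011✓ 111101✓ 111110✓ 111111✓
Round 1: -00111 -10000✓ -10010✓ -10011✓ -11001 -11111 0-0011✓ 0-0100✓ 0-0101✓ 0-0111✓ 000-11✓ 0001-1✓ 00010-✓ 001-10 01-100 01-111 010-00 010-11✓ 0100-0✓ 01001-✓ 0101-1✓ 01010-✓ 1-0000✓ 1-0001✓ 1-1000✓ 1-1001✓ 1-1101✓ 1-1111✓ 10-000✓ 10-001✓ 10-111 10000-✓ 10011- 101-01✓ 10100-✓ 1011-1✓ 11-000✓ 11-001✓ 11-010✓ 11-011✓ 1100-0✓ 1100-1✓ 11000-✓ 11001-✓ 111-01✓ 111-10✓ 111-11✓ 1110-0✓ 1110-1✓ 11100-✓ 11101-✓ 1111-1✓ 11111-✓
Round 2: -100-0 -1001- 0-0-11 0-01-1 0-010- 1--000✓ 1--001✓ 1-000-✓ 1-1-01 1-100-✓ 1-11-1 10-00-✓ 11-0-0✓ 11-0-1✓ 11-00-✓ 11-01-✓ 1100--✓ 111--1 111-1- 1110--✓
Round 3: 1--00- 11-0--
PIs = {-00111, -100-0, -1001-, -11001, -11111, 0-0-11, 0-01-1, 0-010-, 001-10, 01-100, 01-111, 010-00, 1--00-, 1-1-01, 1-11-1, 10-111, 10011-, 11-0--, 111--1, 111-1-}
Coverage chart:
  m3: 0-0-11 ←essential
  m4: 0-010- ←essential
  m5: 0-01-1,0-010-
  m7: -00111,0-0-11,0-01-1
  m10: 001-10 ←essential
  m14: 001-10 ←essential
  m16: -100-0,010-00
  m18: -100-0,-1001-
  m19: -1001-,0-0-11
  m20: 0-010-,01-100,010-00
  m21: 0-01-1,0-010-
  m23: 0-0-11,0-01-1,01-111
  m25: -11001 ←essential
  m28: 01-100 ←essential
  m31: -11111,01-111
  m32: 1--00- ←essential
  m33: 1--00- ←essential
  m38: 10011- ←essential
  m39: -00111,10-111,10011-
  m40: 1--00- ←essential
  m41: 1--00-,1-1-01
  m45: 1-1-01,1-11-1
  m47: 1-11-1,10-111
  m49: 1--00-,11-0--
  m50: -100-0,-1001-,11-0--
  m51: -1001-,11-0--
  m56: 1--00-,11-0--
  m57: -11001,1--00-,1-1-01,11-0--,111--1
  m58: 11-0--,111-1-
  m59: 11-0--,111--1,111-1-
  m61: 1-1-01,1-11-1,111--1
  m62: 111-1- ←essential
  m63: -11111,1-11-1,111--1,111-1-
Essential: -11001, 0-0-11, 0-010-, 001-10, 01-100, 1--00-, 10011-, 111-1-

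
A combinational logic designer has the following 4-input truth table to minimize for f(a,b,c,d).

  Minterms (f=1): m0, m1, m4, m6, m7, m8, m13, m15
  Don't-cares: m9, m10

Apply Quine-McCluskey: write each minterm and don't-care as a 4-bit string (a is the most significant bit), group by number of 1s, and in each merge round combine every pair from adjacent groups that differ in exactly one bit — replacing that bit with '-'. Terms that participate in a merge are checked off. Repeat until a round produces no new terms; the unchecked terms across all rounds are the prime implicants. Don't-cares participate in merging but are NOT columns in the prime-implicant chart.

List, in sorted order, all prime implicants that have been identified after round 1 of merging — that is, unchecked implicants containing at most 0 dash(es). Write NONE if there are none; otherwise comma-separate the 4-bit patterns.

[col 0] 0000*, 0001*, 0100*, 0110*, 0111*, 1000*, 1001*, 1010*, 1101*, 1111*
[col 1] -000*, -001*, -111, 0-00, 000-*, 01-0, 011-, 1-01, 10-0, 100-*, 11-1
[col 2] -00-
Prime implicants: -00-, -111, 0-00, 01-0, 011-, 1-01, 10-0, 11-1

NONE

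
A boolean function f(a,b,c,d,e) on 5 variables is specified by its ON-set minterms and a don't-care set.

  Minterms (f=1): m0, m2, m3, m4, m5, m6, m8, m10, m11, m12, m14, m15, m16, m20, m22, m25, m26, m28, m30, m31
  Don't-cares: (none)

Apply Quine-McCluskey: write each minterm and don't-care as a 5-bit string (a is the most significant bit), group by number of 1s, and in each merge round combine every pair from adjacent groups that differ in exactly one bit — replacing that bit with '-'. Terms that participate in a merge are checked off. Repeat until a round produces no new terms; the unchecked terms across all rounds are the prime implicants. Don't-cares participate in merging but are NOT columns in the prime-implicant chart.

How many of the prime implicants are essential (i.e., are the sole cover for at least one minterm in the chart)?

size-2^0 implicants → 00000(✓)  00010(✓)  00011(✓)  00100(✓)  00101(✓)  00110(✓)  01000(✓)  01010(✓)  01011(✓)  01100(✓)  01110(✓)  01111(✓)  10000(✓)  10100(✓)  10110(✓)  11001  11010(✓)  11100(✓)  11110(✓)  11111(✓)
size-2^1 implicants → -0000(✓)  -0100(✓)  -0110(✓)  -1010(✓)  -1100(✓)  -1110(✓)  -1111(✓)  0-000(✓)  0-010(✓)  0-011(✓)  0-100(✓)  0-110(✓)  00-00(✓)  00-10(✓)  000-0(✓)  0001-(✓)  001-0(✓)  0010-  01-00(✓)  01-10(✓)  01-11(✓)  010-0(✓)  0101-(✓)  011-0(✓)  0111-(✓)  1-100(✓)  1-110(✓)  10-00(✓)  101-0(✓)  11-10(✓)  111-0(✓)  1111-(✓)
size-2^2 implicants → --100(✓)  --110(✓)  -0-00  -01-0(✓)  -1-10  -11-0(✓)  -111-  0--00(✓)  0--10(✓)  0-0-0(✓)  0-01-  0-1-0(✓)  00--0(✓)  01--0(✓)  01-1-  1-1-0(✓)
size-2^3 implicants → --1-0  0---0
Unchecked terms (primes): --1-0, -0-00, -1-10, -111-, 0---0, 0-01-, 0010-, 01-1-, 11001
Minterm coverage:
  m0 ⊆ -0-00,0---0
  m2 ⊆ 0---0,0-01-
  m3 ⊆ 0-01- [E]
  m4 ⊆ --1-0,-0-00,0---0,0010-
  m5 ⊆ 0010- [E]
  m6 ⊆ --1-0,0---0
  m8 ⊆ 0---0 [E]
  m10 ⊆ -1-10,0---0,0-01-,01-1-
  m11 ⊆ 0-01-,01-1-
  m12 ⊆ --1-0,0---0
  m14 ⊆ --1-0,-1-10,-111-,0---0,01-1-
  m15 ⊆ -111-,01-1-
  m16 ⊆ -0-00 [E]
  m20 ⊆ --1-0,-0-00
  m22 ⊆ --1-0 [E]
  m25 ⊆ 11001 [E]
  m26 ⊆ -1-10 [E]
  m28 ⊆ --1-0 [E]
  m30 ⊆ --1-0,-1-10,-111-
  m31 ⊆ -111- [E]
E = {--1-0, -0-00, -1-10, -111-, 0---0, 0-01-, 0010-, 11001}

8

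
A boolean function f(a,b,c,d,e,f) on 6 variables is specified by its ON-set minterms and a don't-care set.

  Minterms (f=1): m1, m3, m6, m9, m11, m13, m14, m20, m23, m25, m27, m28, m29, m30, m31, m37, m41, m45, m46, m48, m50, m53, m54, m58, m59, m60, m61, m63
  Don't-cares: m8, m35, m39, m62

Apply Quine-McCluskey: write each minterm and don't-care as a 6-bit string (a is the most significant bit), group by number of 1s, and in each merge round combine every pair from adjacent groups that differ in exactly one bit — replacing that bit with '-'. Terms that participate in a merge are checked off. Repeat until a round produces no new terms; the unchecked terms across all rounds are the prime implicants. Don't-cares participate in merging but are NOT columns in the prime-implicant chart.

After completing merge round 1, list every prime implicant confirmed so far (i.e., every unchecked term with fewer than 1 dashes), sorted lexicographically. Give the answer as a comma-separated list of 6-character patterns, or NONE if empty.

NONE

[col 0] 000001*, 000011*, 000110*, 001000*, 001001*, 001011*, 001101*, 001110*, 010100*, 010111*, 011001*, 011011*, 011100*, 011101*, 011110*, 011111*, 100011*, 100101*, 100111*, 101001*, 101101*, 101110*, 110000*, 110010*, 110101*, 110110*, 111010*, 111011*, 111100*, 111101*, 111110*, 111111*
[col 1] -00011, -01001*, -01101*, -01110*, -11011*, -11100*, -11101*, -11110*, -11111*, 0-1001*, 0-1011*, 0-1101*, 0-1110*, 00-001*, 00-011*, 00-110, 0000-1*, 001-01*, 0010-1*, 00100-, 01-100, 01-111, 011-01*, 011-11*, 0110-1*, 0111-0*, 0111-1*, 01110-*, 01111-*, 1-0101*, 1-1101*, 1-1110*, 10-101*, 100-11, 1001-1, 101-01*, 11-010*, 11-101*, 11-110*, 110-10*, 1100-0, 111-10*, 111-11*, 11101-*, 1111-0*, 1111-1*, 11110-*, 11111-*
[col 2] --1101, --1110, -01-01, -11-11, -111-0*, -111-1*, -1110-*, -1111-*, 0-1-01, 0-10-1, 00-0-1, 011--1, 0111--*, 1--101, 11--10, 111-1-, 1111--*
[col 3] -111--
Prime implicants: --1101, --1110, -00011, -01-01, -11-11, -111--, 0-1-01, 0-10-1, 00-0-1, 00-110, 00100-, 01-100, 01-111, 011--1, 1--101, 100-11, 1001-1, 11--10, 1100-0, 111-1-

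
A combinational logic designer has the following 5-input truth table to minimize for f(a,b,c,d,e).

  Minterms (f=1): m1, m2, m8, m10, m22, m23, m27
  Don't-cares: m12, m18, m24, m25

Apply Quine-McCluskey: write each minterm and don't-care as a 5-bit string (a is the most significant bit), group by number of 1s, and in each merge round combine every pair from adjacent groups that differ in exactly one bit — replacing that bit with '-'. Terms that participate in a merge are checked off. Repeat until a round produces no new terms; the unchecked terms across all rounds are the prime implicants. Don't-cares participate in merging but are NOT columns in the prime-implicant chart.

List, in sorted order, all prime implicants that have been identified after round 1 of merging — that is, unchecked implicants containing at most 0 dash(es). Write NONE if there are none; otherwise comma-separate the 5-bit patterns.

[col 0] 00001, 00010*, 01000*, 01010*, 01100*, 10010*, 10110*, 10111*, 11000*, 11001*, 11011*
[col 1] -0010, -1000, 0-010, 01-00, 010-0, 10-10, 1011-, 110-1, 1100-
Prime implicants: -0010, -1000, 0-010, 00001, 01-00, 010-0, 10-10, 1011-, 110-1, 1100-

00001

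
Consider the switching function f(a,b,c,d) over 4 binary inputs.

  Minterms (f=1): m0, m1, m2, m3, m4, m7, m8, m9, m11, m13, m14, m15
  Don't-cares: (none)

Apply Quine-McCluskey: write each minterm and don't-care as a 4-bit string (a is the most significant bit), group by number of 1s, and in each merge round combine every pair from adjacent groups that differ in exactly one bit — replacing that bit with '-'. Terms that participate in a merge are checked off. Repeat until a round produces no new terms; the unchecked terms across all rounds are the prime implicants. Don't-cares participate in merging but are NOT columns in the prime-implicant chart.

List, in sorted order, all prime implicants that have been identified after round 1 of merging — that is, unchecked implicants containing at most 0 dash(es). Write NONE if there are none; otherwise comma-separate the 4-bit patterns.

NONE

Round 0: 0000✓ 0001✓ 0010✓ 0011✓ 0100✓ 0111✓ 1000✓ 1001✓ 1011✓ 1101✓ 1110✓ 1111✓
Round 1: -000✓ -001✓ -011✓ -111✓ 0-00 0-11✓ 00-0✓ 00-1✓ 000-✓ 001-✓ 1-01✓ 1-11✓ 10-1✓ 100-✓ 11-1✓ 111-
Round 2: --11 -0-1 -00- 00-- 1--1
PIs = {--11, -0-1, -00-, 0-00, 00--, 1--1, 111-}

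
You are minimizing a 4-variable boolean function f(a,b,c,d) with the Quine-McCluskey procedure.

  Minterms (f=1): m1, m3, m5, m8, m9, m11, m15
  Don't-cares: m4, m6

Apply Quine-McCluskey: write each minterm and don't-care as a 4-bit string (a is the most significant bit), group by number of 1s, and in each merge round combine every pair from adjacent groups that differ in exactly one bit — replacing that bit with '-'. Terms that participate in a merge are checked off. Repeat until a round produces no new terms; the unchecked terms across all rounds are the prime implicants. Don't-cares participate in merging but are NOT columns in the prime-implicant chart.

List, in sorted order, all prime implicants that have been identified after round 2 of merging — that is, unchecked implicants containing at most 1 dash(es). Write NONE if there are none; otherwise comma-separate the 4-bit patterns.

0-01, 01-0, 010-, 1-11, 100-

size-2^0 implicants → 0001(✓)  0011(✓)  0100(✓)  0101(✓)  0110(✓)  1000(✓)  1001(✓)  1011(✓)  1111(✓)
size-2^1 implicants → -001(✓)  -011(✓)  0-01  00-1(✓)  01-0  010-  1-11  10-1(✓)  100-
size-2^2 implicants → -0-1
Unchecked terms (primes): -0-1, 0-01, 01-0, 010-, 1-11, 100-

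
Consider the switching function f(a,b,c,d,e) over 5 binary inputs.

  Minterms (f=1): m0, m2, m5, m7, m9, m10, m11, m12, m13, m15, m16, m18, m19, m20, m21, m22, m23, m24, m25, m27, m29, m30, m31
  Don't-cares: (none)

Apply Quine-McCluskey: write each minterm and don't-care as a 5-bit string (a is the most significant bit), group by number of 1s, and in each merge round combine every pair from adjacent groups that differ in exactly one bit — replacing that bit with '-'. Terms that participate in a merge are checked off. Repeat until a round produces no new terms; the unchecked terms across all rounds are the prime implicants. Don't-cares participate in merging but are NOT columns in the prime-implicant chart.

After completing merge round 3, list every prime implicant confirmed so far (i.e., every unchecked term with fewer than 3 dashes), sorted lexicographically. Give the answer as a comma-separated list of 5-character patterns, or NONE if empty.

[col 0] 00000*, 00010*, 00101*, 00111*, 01001*, 01010*, 01011*, 01100*, 01101*, 01111*, 10000*, 10010*, 10011*, 10100*, 10101*, 10110*, 10111*, 11000*, 11001*, 11011*, 11101*, 11110*, 11111*
[col 1] -0000*, -0010*, -0101*, -0111*, -1001*, -1011*, -1101*, -1111*, 0-010, 0-101*, 0-111*, 000-0*, 001-1*, 01-01*, 01-11*, 010-1*, 0101-, 011-1*, 0110-, 1-000, 1-011*, 1-101*, 1-110*, 1-111*, 10-00*, 10-10*, 10-11*, 100-0*, 1001-*, 101-0*, 101-1*, 1010-*, 1011-*, 11-01*, 11-11*, 110-1*, 1100-, 111-1*, 1111-*
[col 2] --101*, --111*, -00-0, -01-1*, -1-01*, -1-11*, -10-1*, -11-1*, 0-1-1*, 01--1*, 1--11, 1-1-1*, 1-11-, 10--0, 10-1-, 101--, 11--1*
[col 3] --1-1, -1--1
Prime implicants: --1-1, -00-0, -1--1, 0-010, 0101-, 0110-, 1--11, 1-000, 1-11-, 10--0, 10-1-, 101--, 1100-

-00-0, 0-010, 0101-, 0110-, 1--11, 1-000, 1-11-, 10--0, 10-1-, 101--, 1100-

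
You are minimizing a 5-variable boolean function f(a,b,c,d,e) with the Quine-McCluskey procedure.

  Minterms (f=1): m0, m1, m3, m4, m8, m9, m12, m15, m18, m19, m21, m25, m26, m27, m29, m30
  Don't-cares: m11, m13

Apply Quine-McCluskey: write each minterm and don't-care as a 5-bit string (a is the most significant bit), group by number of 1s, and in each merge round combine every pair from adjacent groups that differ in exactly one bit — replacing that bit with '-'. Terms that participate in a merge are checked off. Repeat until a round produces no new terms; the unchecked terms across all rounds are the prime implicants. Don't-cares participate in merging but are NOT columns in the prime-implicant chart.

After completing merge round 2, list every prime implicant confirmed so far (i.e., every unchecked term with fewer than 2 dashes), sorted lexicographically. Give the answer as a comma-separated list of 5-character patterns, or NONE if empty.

size-2^0 implicants → 00000(✓)  00001(✓)  00011(✓)  00100(✓)  01000(✓)  01001(✓)  01011(✓)  01100(✓)  01101(✓)  01111(✓)  10010(✓)  10011(✓)  10101(✓)  11001(✓)  11010(✓)  11011(✓)  11101(✓)  11110(✓)
size-2^1 implicants → -0011(✓)  -1001(✓)  -1011(✓)  -1101(✓)  0-000(✓)  0-001(✓)  0-011(✓)  0-100(✓)  00-00(✓)  000-1(✓)  0000-(✓)  01-00(✓)  01-01(✓)  01-11(✓)  010-1(✓)  0100-(✓)  011-1(✓)  0110-(✓)  1-010(✓)  1-011(✓)  1-101  1001-(✓)  11-01(✓)  11-10  110-1(✓)  1101-(✓)
size-2^2 implicants → --011  -1-01  -10-1  0--00  0-0-1  0-00-  01--1  01-0-  1-01-
Unchecked terms (primes): --011, -1-01, -10-1, 0--00, 0-0-1, 0-00-, 01--1, 01-0-, 1-01-, 1-101, 11-10

1-101, 11-10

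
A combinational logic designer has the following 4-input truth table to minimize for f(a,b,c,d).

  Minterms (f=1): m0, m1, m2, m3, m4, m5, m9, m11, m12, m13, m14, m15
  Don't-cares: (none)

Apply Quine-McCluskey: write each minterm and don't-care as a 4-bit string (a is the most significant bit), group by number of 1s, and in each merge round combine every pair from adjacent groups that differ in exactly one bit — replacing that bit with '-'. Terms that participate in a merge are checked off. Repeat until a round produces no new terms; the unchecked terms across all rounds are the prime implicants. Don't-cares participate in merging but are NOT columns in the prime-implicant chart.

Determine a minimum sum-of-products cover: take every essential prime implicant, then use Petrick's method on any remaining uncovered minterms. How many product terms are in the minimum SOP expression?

4

Round 0: 0000✓ 0001✓ 0010✓ 0011✓ 0100✓ 0101✓ 1001✓ 1011✓ 1100✓ 1101✓ 1110✓ 1111✓
Round 1: -001✓ -011✓ -100✓ -101✓ 0-00✓ 0-01✓ 00-0✓ 00-1✓ 000-✓ 001-✓ 010-✓ 1-01✓ 1-11✓ 10-1✓ 11-0✓ 11-1✓ 110-✓ 111-✓
Round 2: --01 -0-1 -10- 0-0- 00-- 1--1 11--
PIs = {--01, -0-1, -10-, 0-0-, 00--, 1--1, 11--}
Coverage chart:
  m0: 0-0-,00--
  m1: --01,-0-1,0-0-,00--
  m2: 00-- ←essential
  m3: -0-1,00--
  m4: -10-,0-0-
  m5: --01,-10-,0-0-
  m9: --01,-0-1,1--1
  m11: -0-1,1--1
  m12: -10-,11--
  m13: --01,-10-,1--1,11--
  m14: 11-- ←essential
  m15: 1--1,11--
Essential: 00--, 11--
Petrick residual → -0-1, -10-
Min cover (4 terms): b'd + bc' + a'b' + ab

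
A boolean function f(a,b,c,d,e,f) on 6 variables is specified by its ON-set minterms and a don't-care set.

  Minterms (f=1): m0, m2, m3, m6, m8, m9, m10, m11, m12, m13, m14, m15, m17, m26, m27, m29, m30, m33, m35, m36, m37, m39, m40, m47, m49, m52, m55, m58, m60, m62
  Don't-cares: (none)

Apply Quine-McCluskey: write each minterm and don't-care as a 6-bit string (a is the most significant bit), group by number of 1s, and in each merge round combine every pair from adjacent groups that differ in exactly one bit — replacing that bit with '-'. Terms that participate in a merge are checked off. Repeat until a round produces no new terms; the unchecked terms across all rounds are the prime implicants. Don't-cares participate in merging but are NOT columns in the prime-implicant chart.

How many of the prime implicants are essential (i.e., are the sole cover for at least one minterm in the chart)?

size-2^0 implicants → 000000(✓)  000010(✓)  000011(✓)  000110(✓)  001000(✓)  001001(✓)  001010(✓)  001011(✓)  001100(✓)  001101(✓)  001110(✓)  001111(✓)  010001(✓)  011010(✓)  011011(✓)  011101(✓)  011110(✓)  100001(✓)  100011(✓)  100100(✓)  100101(✓)  100111(✓)  101000(✓)  101111(✓)  110001(✓)  110100(✓)  110111(✓)  111010(✓)  111100(✓)  111110(✓)
size-2^1 implicants → -00011  -01000  -01111  -10001  -11010(✓)  -11110(✓)  0-1010(✓)  0-1011(✓)  0-1101  0-1110(✓)  00-000(✓)  00-010(✓)  00-011(✓)  00-110(✓)  000-10(✓)  0000-0(✓)  00001-(✓)  001-00(✓)  001-01(✓)  001-10(✓)  001-11(✓)  0010-0(✓)  0010-1(✓)  00100-(✓)  00101-(✓)  0011-0(✓)  0011-1(✓)  00110-(✓)  00111-(✓)  011-10(✓)  01101-(✓)  1-0001  1-0100  1-0111  10-111  100-01(✓)  100-11(✓)  1000-1(✓)  1001-1(✓)  10010-  11-100  111-10(✓)  1111-0
size-2^2 implicants → -11-10  0-1-10  0-101-  00--10  00-0-0  00-01-  001--0(✓)  001--1(✓)  001-0-(✓)  001-1-(✓)  0010--(✓)  0011--(✓)  100--1
size-2^3 implicants → 001---
Unchecked terms (primes): -00011, -01000, -01111, -10001, -11-10, 0-1-10, 0-101-, 0-1101, 00--10, 00-0-0, 00-01-, 001---, 1-0001, 1-0100, 1-0111, 10-111, 100--1, 10010-, 11-100, 1111-0
Minterm coverage:
  m0 ⊆ 00-0-0 [E]
  m2 ⊆ 00--10,00-0-0,00-01-
  m3 ⊆ -00011,00-01-
  m6 ⊆ 00--10 [E]
  m8 ⊆ -01000,00-0-0,001---
  m9 ⊆ 001--- [E]
  m10 ⊆ 0-1-10,0-101-,00--10,00-0-0,00-01-,001---
  m11 ⊆ 0-101-,00-01-,001---
  m12 ⊆ 001--- [E]
  m13 ⊆ 0-1101,001---
  m14 ⊆ 0-1-10,00--10,001---
  m15 ⊆ -01111,001---
  m17 ⊆ -10001 [E]
  m26 ⊆ -11-10,0-1-10,0-101-
  m27 ⊆ 0-101- [E]
  m29 ⊆ 0-1101 [E]
  m30 ⊆ -11-10,0-1-10
  m33 ⊆ 1-0001,100--1
  m35 ⊆ -00011,100--1
  m36 ⊆ 1-0100,10010-
  m37 ⊆ 100--1,10010-
  m39 ⊆ 1-0111,10-111,100--1
  m40 ⊆ -01000 [E]
  m47 ⊆ -01111,10-111
  m49 ⊆ -10001,1-0001
  m52 ⊆ 1-0100,11-100
  m55 ⊆ 1-0111 [E]
  m58 ⊆ -11-10 [E]
  m60 ⊆ 11-100,1111-0
  m62 ⊆ -11-10,1111-0
E = {-01000, -10001, -11-10, 0-101-, 0-1101, 00--10, 00-0-0, 001---, 1-0111}

9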